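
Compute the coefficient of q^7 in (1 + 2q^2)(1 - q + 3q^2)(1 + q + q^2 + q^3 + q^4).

4

(1 + 2q^2) has coefficients 1,0,2 for degrees 0…2.
(1 - q + 3q^2) has coefficients 1,-1,3,0,0,0,0,0 for degrees 0…7.
Finally multiplying by (1 + q + q^2 + q^3 + q^4), the product of all factors after the first has coefficients 1,0,3,3,3,2,3,0 for degrees 0…7.
[q^7] = 1·0 + 2·2 = 4.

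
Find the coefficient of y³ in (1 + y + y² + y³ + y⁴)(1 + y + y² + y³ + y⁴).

4

(1 + y + y² + y³ + y⁴) has coefficients 1,1,1,1 for degrees 0…3.
(1 + y + y² + y³ + y⁴) has coefficients 1,1,1,1 for degrees 0…3.
[y³] = 1·1 + 1·1 + 1·1 + 1·1 = 4.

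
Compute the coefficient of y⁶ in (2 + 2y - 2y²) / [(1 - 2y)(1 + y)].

The denominator gives the recurrence a_n = a_(n−1) + 2a_(n−2) for n ≥ 3; the numerator fixes a_0 = 2, a_1 = 4, a_2 = 6.
Iterating: 2, 4, 6, 14, 26, 54, 106, so a_6 = 106.

106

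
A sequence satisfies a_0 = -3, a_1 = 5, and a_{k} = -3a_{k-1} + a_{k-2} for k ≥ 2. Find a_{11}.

835916

The ordinary generating function has denominator 1 + 3t - t^2.
Iterating the recurrence: a_0,…,a_{11} = -3, 5, -18, 59, -195, 644, -2127, 7025, -23202, 76631, -253095, 835916.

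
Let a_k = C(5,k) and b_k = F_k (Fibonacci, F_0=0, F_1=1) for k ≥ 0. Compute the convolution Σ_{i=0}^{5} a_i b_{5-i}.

The convolution is the x^5 coefficient of A(x)B(x).
Σ = 1·5 + 5·3 + 10·2 + 10·1 + 5·1 + 1·0 = 55.

55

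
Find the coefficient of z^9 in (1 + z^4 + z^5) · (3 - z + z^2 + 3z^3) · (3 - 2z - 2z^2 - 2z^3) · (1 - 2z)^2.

6

(1 + z^4 + z^5) has coefficients 1,0,0,0,1,1 for degrees 0…5.
(3 - z + z^2 + 3z^3) has coefficients 3,-1,1,3,0,0,0,0,0,0 for degrees 0…9.
Multiplying by (3 - 2z - 2z^2 - 2z^3) gives running coefficients 9,-9,-1,3,-6,-8,-6,0,0,0 for degrees 0…9.
Finally multiplying by (1 - 2z)^2, the product of all factors after the first has coefficients 9,-45,71,-29,-22,28,2,-8,-24,0 for degrees 0…9.
[z^9] = 1·0 + 1·28 + 1·(-22) = 6.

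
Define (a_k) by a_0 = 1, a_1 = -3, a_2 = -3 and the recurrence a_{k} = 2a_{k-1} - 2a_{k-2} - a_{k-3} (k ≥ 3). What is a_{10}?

-193

The ordinary generating function has denominator 1 - 2y + 2y^2 + y^3.
Iterating the recurrence: a_0,…,a_{10} = 1, -3, -3, -1, 7, 19, 25, 5, -59, -153, -193.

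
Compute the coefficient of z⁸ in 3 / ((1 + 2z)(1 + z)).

The denominator gives the recurrence a_n = −3a_(n−1) − 2a_(n−2) for n ≥ 2; the numerator fixes a_0 = 3, a_1 = -9.
Iterating: 3, -9, 21, -45, 93, -189, 381, -765, 1533, so a_8 = 1533.

1533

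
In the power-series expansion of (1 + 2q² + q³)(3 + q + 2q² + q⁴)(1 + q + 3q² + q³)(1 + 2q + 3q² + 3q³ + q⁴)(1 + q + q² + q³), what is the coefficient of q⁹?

(1 + 2q² + q³) has coefficients 1,0,2,1 for degrees 0…3.
(3 + q + 2q² + q⁴) has coefficients 3,1,2,0,1,0,0,0,0,0 for degrees 0…9.
Multiplying by (1 + q + 3q² + q³) gives running coefficients 3,4,12,8,8,3,3,1,0,0 for degrees 0…9.
Multiplying by (1 + 2q + 3q² + 3q³ + q⁴) gives running coefficients 3,10,29,53,75,83,69,48,28,15 for degrees 0…9.
Finally multiplying by (1 + q + q² + q³), the product of all factors after the first has coefficients 3,13,42,95,167,240,280,275,228,160 for degrees 0…9.
[q⁹] = 1·160 + 2·275 + 1·280 = 990.

990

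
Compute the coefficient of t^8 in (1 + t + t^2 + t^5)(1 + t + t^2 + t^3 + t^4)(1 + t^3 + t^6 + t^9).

7

(1 + t + t^2 + t^5) has coefficients 1,1,1,0,0,1 for degrees 0…5.
(1 + t + t^2 + t^3 + t^4) has coefficients 1,1,1,1,1,0,0,0,0 for degrees 0…8.
Finally multiplying by (1 + t^3 + t^6 + t^9), the product of all factors after the first has coefficients 1,1,1,2,2,1,2,2,1 for degrees 0…8.
[t^8] = 1·1 + 1·2 + 1·2 + 1·2 = 7.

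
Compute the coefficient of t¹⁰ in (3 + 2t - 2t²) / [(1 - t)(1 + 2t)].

The denominator gives the recurrence a_n = −a_(n−1) + 2a_(n−2) for n ≥ 3; the numerator fixes a_0 = 3, a_1 = -1, a_2 = 5.
Iterating: 3, -1, 5, -7, 17, -31, 65, -127, 257, -511, 1025, so a_10 = 1025.

1025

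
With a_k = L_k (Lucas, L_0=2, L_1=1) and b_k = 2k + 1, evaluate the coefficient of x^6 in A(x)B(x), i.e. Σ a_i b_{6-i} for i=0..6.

178

Write out a_i and b_{6-i} for i = 0,…,6 and sum the products.
Σ = 2·13 + 1·11 + 3·9 + 4·7 + 7·5 + 11·3 + 18·1 = 178.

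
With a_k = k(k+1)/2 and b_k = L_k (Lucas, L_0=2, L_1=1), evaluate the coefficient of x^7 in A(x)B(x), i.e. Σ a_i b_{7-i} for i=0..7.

255

This is [x^7] in the product of the two ordinary generating functions.
Σ = 0·29 + 1·18 + 3·11 + 6·7 + 10·4 + 15·3 + 21·1 + 28·2 = 255.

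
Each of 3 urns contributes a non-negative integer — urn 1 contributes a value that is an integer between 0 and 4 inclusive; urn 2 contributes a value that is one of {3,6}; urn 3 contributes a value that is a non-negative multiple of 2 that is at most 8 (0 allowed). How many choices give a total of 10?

5

The generating function for the choices is (1 + x + x² + x³ + x⁴)·(x³ + x⁶)·(1 + x² + x⁴ + x⁶ + x⁸); the count is [x¹⁰].
(1 + x + x² + x³ + x⁴) has coefficients 1,1,1,1,1 for degrees 0…4.
(x³ + x⁶) has coefficients 0,0,0,1,0,0,1,0,0,0,0 for degrees 0…10.
Finally multiplying by (1 + x² + x⁴ + x⁶ + x⁸), the product of all factors after the first has coefficients 0,0,0,1,0,1,1,1,1,1,1 for degrees 0…10.
[x¹⁰] = 1·1 + 1·1 + 1·1 + 1·1 + 1·1 = 5.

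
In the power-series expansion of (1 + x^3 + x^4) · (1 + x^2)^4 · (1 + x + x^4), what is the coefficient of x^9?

(1 + x^3 + x^4) has coefficients 1,0,0,1,1 for degrees 0…4.
(1 + x^2)^4 has coefficients 1,0,4,0,6,0,4,0,1,0 for degrees 0…9.
Finally multiplying by (1 + x + x^4), the product of all factors after the first has coefficients 1,1,4,4,7,6,8,4,7,1 for degrees 0…9.
[x^9] = 1·1 + 1·8 + 1·6 = 15.

15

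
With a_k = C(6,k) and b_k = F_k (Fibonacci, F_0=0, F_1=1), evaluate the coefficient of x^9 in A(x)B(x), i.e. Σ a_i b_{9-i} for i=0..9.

This is [x^9] in the product of the two ordinary generating functions.
Σ = 1·34 + 6·21 + 15·13 + 20·8 + 15·5 + 6·3 + 1·2 + 0·1 + 0·1 + 0·0 = 610.

610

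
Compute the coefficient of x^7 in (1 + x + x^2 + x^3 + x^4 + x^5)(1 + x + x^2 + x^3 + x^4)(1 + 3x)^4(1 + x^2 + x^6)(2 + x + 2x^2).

(1 + x + x^2 + x^3 + x^4 + x^5) has coefficients 1,1,1,1,1,1 for degrees 0…5.
(1 + x + x^2 + x^3 + x^4) has coefficients 1,1,1,1,1,0,0,0 for degrees 0…7.
Multiplying by (1 + 3x)^4 gives running coefficients 1,13,67,175,256,255,243,189 for degrees 0…7.
Multiplying by (1 + x^2 + x^6) gives running coefficients 1,13,68,188,323,430,500,457 for degrees 0…7.
Finally multiplying by (2 + x + 2x^2), the product of all factors after the first has coefficients 2,27,151,470,970,1559,2076,2274 for degrees 0…7.
[x^7] = 1·2274 + 1·2076 + 1·1559 + 1·970 + 1·470 + 1·151 = 7500.

7500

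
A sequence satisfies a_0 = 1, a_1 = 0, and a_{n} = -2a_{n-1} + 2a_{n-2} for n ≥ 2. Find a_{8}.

656

The ordinary generating function has denominator 1 + 2x - 2x^2.
Iterating the recurrence: a_0,…,a_{8} = 1, 0, 2, -4, 12, -32, 88, -240, 656.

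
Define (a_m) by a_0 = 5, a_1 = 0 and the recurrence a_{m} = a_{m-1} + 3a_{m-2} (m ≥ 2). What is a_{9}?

The ordinary generating function has denominator 1 - t - 3t^2.
Iterating the recurrence: a_0,…,a_{9} = 5, 0, 15, 15, 60, 105, 285, 600, 1455, 3255.

3255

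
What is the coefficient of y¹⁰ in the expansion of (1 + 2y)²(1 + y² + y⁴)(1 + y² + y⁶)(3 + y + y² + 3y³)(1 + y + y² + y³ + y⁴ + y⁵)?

(1 + 2y)² has coefficients 1,4,4 for degrees 0…2.
(1 + y² + y⁴) has coefficients 1,0,1,0,1,0,0,0,0,0,0 for degrees 0…10.
Multiplying by (1 + y² + y⁶) gives running coefficients 1,0,2,0,2,0,2,0,1,0,1 for degrees 0…10.
Multiplying by (3 + y + y² + 3y³) gives running coefficients 3,1,7,5,8,8,8,8,5,7,4 for degrees 0…10.
Finally multiplying by (1 + y + y² + y³ + y⁴ + y⁵), the product of all factors after the first has coefficients 3,4,11,16,24,32,37,44,42,44,40 for degrees 0…10.
[y¹⁰] = 1·40 + 4·44 + 4·42 = 384.

384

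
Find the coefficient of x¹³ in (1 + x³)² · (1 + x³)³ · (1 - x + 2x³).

-5

(1 + x³)² has coefficients 1,0,0,2,0,0,1 for degrees 0…6.
(1 + x³)³ has coefficients 1,0,0,3,0,0,3,0,0,1,0,0,0,0 for degrees 0…13.
Finally multiplying by (1 - x + 2x³), the product of all factors after the first has coefficients 1,-1,0,5,-3,0,9,-3,0,7,-1,0,2,0 for degrees 0…13.
[x¹³] = 1·0 + 2·(-1) + 1·(-3) = -5.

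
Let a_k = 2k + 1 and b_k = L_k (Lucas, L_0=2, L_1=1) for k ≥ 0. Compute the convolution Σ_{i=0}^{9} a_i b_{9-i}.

816

The convolution is the x^9 coefficient of A(x)B(x).
Σ = 1·76 + 3·47 + 5·29 + 7·18 + 9·11 + 11·7 + 13·4 + 15·3 + 17·1 + 19·2 = 816.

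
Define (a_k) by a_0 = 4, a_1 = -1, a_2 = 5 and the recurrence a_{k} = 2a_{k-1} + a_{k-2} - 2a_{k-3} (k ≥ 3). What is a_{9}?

The ordinary generating function has denominator 1 - 2z - z^2 + 2z^3.
Iterating the recurrence: a_0,…,a_{9} = 4, -1, 5, 1, 9, 9, 25, 41, 89, 169.

169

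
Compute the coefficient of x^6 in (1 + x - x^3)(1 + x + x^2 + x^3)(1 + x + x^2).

(1 + x - x^3) has coefficients 1,1,0,-1 for degrees 0…3.
(1 + x + x^2 + x^3) has coefficients 1,1,1,1,0,0,0 for degrees 0…6.
Finally multiplying by (1 + x + x^2), the product of all factors after the first has coefficients 1,2,3,3,2,1,0 for degrees 0…6.
[x^6] = 1·0 + 1·1 − 1·3 = -2.

-2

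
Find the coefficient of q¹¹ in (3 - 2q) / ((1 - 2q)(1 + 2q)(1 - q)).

1365

The denominator gives the recurrence a_n = a_(n−1) + 4a_(n−2) − 4a_(n−3) for n ≥ 3; the numerator fixes a_0 = 3, a_1 = 1, a_2 = 13.
Iterating: 3, 1, 13, 5, 53, 21, 213, 85, 853, 341, 3413, 1365, so a_11 = 1365.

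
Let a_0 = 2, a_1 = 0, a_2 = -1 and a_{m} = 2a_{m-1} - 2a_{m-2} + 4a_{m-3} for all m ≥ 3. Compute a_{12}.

2144

The ordinary generating function has denominator 1 - 2z + 2z^2 - 4z^3.
Iterating the recurrence: a_0,…,a_{12} = 2, 0, -1, 6, 14, 12, 20, 72, 152, 240, 464, 1056, 2144.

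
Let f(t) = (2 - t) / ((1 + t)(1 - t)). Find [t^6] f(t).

Partial fractions give a closed form: a_n = (3/2)·(-1)^n + (1/2)·1^n.
At n = 6: a_6 = 2.

2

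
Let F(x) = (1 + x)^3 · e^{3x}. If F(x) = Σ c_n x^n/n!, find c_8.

263169

The EGF product rule gives c_8 = Σ_{k_1+k_2=8} C(8; k_1,k_2) · ∏ g_i(k_i), where (1+x)^3 gives the falling factorial (3)_k; e^{3x} gives (3)^k.
g_1(k) for k = 0…8: 1, 3, 6, 6, 0, 0, 0, 0, 0.
g_2(k) for k = 0…8: 1, 3, 9, 27, 81, 243, 729, 2187, 6561.
c_8 = Σ_k C(8,k)·g_1(k)·g_2(8−k) = 1·1·6561 + 8·3·2187 + 28·6·729 + 56·6·243 = 6561 + 52488 + 122472 + 81648 = 263169.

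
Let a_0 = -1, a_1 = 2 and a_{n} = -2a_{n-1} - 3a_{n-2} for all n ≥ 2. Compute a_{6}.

-13

The ordinary generating function has denominator 1 + 2t + 3t^2.
Iterating the recurrence: a_0,…,a_{6} = -1, 2, -1, -4, 11, -10, -13.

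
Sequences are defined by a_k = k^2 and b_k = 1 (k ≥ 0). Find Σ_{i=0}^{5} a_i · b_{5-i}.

The convolution is the x^5 coefficient of A(x)B(x).
Σ = 0·1 + 1·1 + 4·1 + 9·1 + 16·1 + 25·1 = 55.

55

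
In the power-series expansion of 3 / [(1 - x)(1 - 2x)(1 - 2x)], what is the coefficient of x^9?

27651

The denominator gives the recurrence a_n = 5a_(n−1) − 8a_(n−2) + 4a_(n−3) for n ≥ 3; the numerator fixes a_0 = 3, a_1 = 15, a_2 = 51.
Iterating: 3, 15, 51, 147, 387, 963, 2307, 5379, 12291, 27651, so a_9 = 27651.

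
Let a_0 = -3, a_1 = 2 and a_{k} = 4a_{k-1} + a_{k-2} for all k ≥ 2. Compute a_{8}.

The ordinary generating function has denominator 1 - 4x - x^2.
Iterating the recurrence: a_0,…,a_{8} = -3, 2, 5, 22, 93, 394, 1669, 7070, 29949.

29949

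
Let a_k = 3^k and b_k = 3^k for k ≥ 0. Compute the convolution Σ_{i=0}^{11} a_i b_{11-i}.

2125764

Write out a_i and b_{11-i} for i = 0,…,11 and sum the products.
Σ = 1·177147 + 3·59049 + 9·19683 + 27·6561 + 81·2187 + 243·729 + 729·243 + 2187·81 + 6561·27 + 19683·9 + 59049·3 + 177147·1 = 2125764.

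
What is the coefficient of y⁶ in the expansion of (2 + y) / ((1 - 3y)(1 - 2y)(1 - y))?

The denominator gives the recurrence a_n = 6a_(n−1) − 11a_(n−2) + 6a_(n−3) for n ≥ 3; the numerator fixes a_0 = 2, a_1 = 13, a_2 = 56.
Iterating: 2, 13, 56, 205, 692, 2233, 7016, so a_6 = 7016.

7016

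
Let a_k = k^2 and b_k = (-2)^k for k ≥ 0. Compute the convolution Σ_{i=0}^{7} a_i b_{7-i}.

29

This is [x^7] in the product of the two ordinary generating functions.
Σ = 0·(-128) + 1·64 + 4·(-32) + 9·16 + 16·(-8) + 25·4 + 36·(-2) + 49·1 = 29.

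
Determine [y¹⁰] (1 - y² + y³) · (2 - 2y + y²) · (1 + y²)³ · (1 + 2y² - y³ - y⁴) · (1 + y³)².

(1 - y² + y³) has coefficients 1,0,-1,1 for degrees 0…3.
(2 - 2y + y²) has coefficients 2,-2,1,0,0,0,0,0,0,0,0 for degrees 0…10.
Multiplying by (1 + y²)³ gives running coefficients 2,-2,7,-6,9,-6,5,-2,1,0,0 for degrees 0…10.
Multiplying by (1 + 2y² - y³ - y⁴) gives running coefficients 2,-2,11,-12,23,-23,22,-17,8,-3,-1 for degrees 0…10.
Finally multiplying by (1 + y³)², the product of all factors after the first has coefficients 2,-2,11,-8,19,-1,0,27,-27,29,-12 for degrees 0…10.
[y¹⁰] = 1·(-12) − 1·(-27) + 1·27 = 42.

42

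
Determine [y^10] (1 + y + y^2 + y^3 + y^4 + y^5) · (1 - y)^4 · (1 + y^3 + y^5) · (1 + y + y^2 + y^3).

5

(1 + y + y^2 + y^3 + y^4 + y^5) has coefficients 1,1,1,1,1,1 for degrees 0…5.
(1 - y)^4 has coefficients 1,-4,6,-4,1,0,0,0,0,0,0 for degrees 0…10.
Multiplying by (1 + y^3 + y^5) gives running coefficients 1,-4,6,-3,-3,7,-8,7,-4,1,0 for degrees 0…10.
Finally multiplying by (1 + y + y^2 + y^3), the product of all factors after the first has coefficients 1,-3,3,0,-4,7,-7,3,2,-4,4 for degrees 0…10.
[y^10] = 1·4 + 1·(-4) + 1·2 + 1·3 + 1·(-7) + 1·7 = 5.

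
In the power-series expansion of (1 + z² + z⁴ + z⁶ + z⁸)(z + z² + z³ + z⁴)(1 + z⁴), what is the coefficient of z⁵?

3

(1 + z² + z⁴ + z⁶ + z⁸) has coefficients 1,0,1,0,1,0 for degrees 0…5.
(z + z² + z³ + z⁴) has coefficients 0,1,1,1,1,0 for degrees 0…5.
Finally multiplying by (1 + z⁴), the product of all factors after the first has coefficients 0,1,1,1,1,1 for degrees 0…5.
[z⁵] = 1·1 + 1·1 + 1·1 = 3.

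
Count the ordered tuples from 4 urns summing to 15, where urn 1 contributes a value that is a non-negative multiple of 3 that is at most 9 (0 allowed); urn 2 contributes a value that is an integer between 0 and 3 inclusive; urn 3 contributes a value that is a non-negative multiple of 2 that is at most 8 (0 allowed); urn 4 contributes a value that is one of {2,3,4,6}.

The generating function for the choices is (1 + x³ + x⁶ + x⁹)·(1 + x + x² + x³)·(1 + x² + x⁴ + x⁶ + x⁸)·(x² + x³ + x⁴ + x⁶); the count is [x¹⁵].
(1 + x³ + x⁶ + x⁹) has coefficients 1,0,0,1,0,0,1,0,0,1 for degrees 0…9.
(1 + x + x² + x³) has coefficients 1,1,1,1,0,0,0,0,0,0,0,0,0,0,0,0 for degrees 0…15.
Multiplying by (1 + x² + x⁴ + x⁶ + x⁸) gives running coefficients 1,1,2,2,2,2,2,2,2,2,1,1,0,0,0,0 for degrees 0…15.
Finally multiplying by (x² + x³ + x⁴ + x⁶), the product of all factors after the first has coefficients 0,0,1,2,4,5,7,7,8,8,8,8,7,6,4,3 for degrees 0…15.
[x¹⁵] = 1·3 + 1·7 + 1·8 + 1·7 = 25.

25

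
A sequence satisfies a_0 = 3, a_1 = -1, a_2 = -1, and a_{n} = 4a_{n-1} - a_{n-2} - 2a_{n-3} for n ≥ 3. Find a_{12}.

The ordinary generating function has denominator 1 - 4t + t^2 + 2t^3.
Iterating the recurrence: a_0,…,a_{12} = 3, -1, -1, -9, -33, -121, -433, -1545, -5505, -19609, -69841, -248745, -885921.

-885921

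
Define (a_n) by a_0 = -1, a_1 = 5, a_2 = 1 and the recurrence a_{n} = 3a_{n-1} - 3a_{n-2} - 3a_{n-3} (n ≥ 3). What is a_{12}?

-1701

The ordinary generating function has denominator 1 - 3y + 3y^2 + 3y^3.
Iterating the recurrence: a_0,…,a_{12} = -1, 5, 1, -9, -45, -111, -171, -45, 711, 2781, 6345, 8559, -1701.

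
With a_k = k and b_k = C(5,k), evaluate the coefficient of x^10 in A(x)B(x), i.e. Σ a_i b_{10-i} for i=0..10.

240

The convolution is the t^10 coefficient of A(t)B(t).
Σ = 0·0 + 1·0 + 2·0 + 3·0 + 4·0 + 5·1 + 6·5 + 7·10 + 8·10 + 9·5 + 10·1 = 240.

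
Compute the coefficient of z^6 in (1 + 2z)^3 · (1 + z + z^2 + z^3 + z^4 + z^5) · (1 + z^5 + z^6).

34

(1 + 2z)^3 has coefficients 1,6,12,8 for degrees 0…3.
(1 + z + z^2 + z^3 + z^4 + z^5) has coefficients 1,1,1,1,1,1,0 for degrees 0…6.
Finally multiplying by (1 + z^5 + z^6), the product of all factors after the first has coefficients 1,1,1,1,1,2,2 for degrees 0…6.
[z^6] = 1·2 + 6·2 + 12·1 + 8·1 = 34.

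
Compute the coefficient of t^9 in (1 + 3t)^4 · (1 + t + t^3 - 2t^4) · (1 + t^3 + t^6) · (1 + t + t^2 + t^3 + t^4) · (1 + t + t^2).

2035

(1 + 3t)^4 has coefficients 1,12,54,108,81 for degrees 0…4.
(1 + t + t^3 - 2t^4) has coefficients 1,1,0,1,-2,0,0,0,0,0 for degrees 0…9.
Multiplying by (1 + t^3 + t^6) gives running coefficients 1,1,0,2,-1,0,2,-1,0,1 for degrees 0…9.
Multiplying by (1 + t + t^2 + t^3 + t^4) gives running coefficients 1,2,2,4,3,2,3,2,0,2 for degrees 0…9.
Finally multiplying by (1 + t + t^2), the product of all factors after the first has coefficients 1,3,5,8,9,9,8,7,5,4 for degrees 0…9.
[t^9] = 1·4 + 12·5 + 54·7 + 108·8 + 81·9 = 2035.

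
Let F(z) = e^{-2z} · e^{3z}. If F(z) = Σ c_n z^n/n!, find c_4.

1

The EGF product rule gives c_4 = Σ_{k_1+k_2=4} C(4; k_1,k_2) · ∏ g_i(k_i), where e^{-2z} gives (-2)^k; e^{3z} gives (3)^k.
g_1(k) for k = 0…4: 1, -2, 4, -8, 16.
g_2(k) for k = 0…4: 1, 3, 9, 27, 81.
c_4 = Σ_k C(4,k)·g_1(k)·g_2(4−k) = 1·1·81 + 4·(-2)·27 + 6·4·9 + 4·(-8)·3 + 1·16·1 = 81 − 216 + 216 − 96 + 16 = 1.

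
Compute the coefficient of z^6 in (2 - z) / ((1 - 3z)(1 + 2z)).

The denominator gives the recurrence a_n = a_(n−1) + 6a_(n−2) for n ≥ 2; the numerator fixes a_0 = 2, a_1 = 1.
Iterating: 2, 1, 13, 19, 97, 211, 793, so a_6 = 793.

793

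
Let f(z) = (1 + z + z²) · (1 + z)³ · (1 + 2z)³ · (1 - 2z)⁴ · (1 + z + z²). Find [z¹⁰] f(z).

264

(1 + z + z²) has coefficients 1,1,1 for degrees 0…2.
(1 + z)³ has coefficients 1,3,3,1,0,0,0,0,0,0,0 for degrees 0…10.
Multiplying by (1 + 2z)³ gives running coefficients 1,9,33,63,66,36,8,0,0,0,0 for degrees 0…10.
Multiplying by (1 - 2z)⁴ gives running coefficients 1,1,-15,-17,82,108,-184,-304,96,320,128 for degrees 0…10.
Finally multiplying by (1 + z + z²), the product of all factors after the first has coefficients 1,2,-13,-31,50,173,6,-380,-392,112,544 for degrees 0…10.
[z¹⁰] = 1·544 + 1·112 + 1·(-392) = 264.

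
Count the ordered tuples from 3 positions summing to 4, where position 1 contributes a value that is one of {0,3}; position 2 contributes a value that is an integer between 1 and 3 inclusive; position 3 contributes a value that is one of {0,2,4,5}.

The generating function for the choices is (1 + q^3)·(q + q^2 + q^3)·(1 + q^2 + q^4 + q^5); the count is [q^4].
(1 + q^3) has coefficients 1,0,0,1 for degrees 0…3.
(q + q^2 + q^3) has coefficients 0,1,1,1,0 for degrees 0…4.
Finally multiplying by (1 + q^2 + q^4 + q^5), the product of all factors after the first has coefficients 0,1,1,2,1 for degrees 0…4.
[q^4] = 1·1 + 1·1 = 2.

2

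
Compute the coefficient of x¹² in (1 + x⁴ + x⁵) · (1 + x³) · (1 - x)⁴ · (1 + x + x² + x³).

3

(1 + x⁴ + x⁵) has coefficients 1,0,0,0,1,1 for degrees 0…5.
(1 + x³) has coefficients 1,0,0,1,0,0,0,0,0,0,0,0,0 for degrees 0…12.
Multiplying by (1 - x)⁴ gives running coefficients 1,-4,6,-3,-3,6,-4,1,0,0,0,0,0 for degrees 0…12.
Finally multiplying by (1 + x + x² + x³), the product of all factors after the first has coefficients 1,-3,3,0,-4,6,-4,0,3,-3,1,0,0 for degrees 0…12.
[x¹²] = 1·0 + 1·3 + 1·0 = 3.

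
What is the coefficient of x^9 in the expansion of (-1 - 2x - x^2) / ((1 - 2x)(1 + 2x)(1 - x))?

-1108

The denominator gives the recurrence a_n = a_(n−1) + 4a_(n−2) − 4a_(n−3) for n ≥ 3; the numerator fixes a_0 = -1, a_1 = -3, a_2 = -8.
Iterating: -1, -3, -8, -16, -36, -68, -148, -276, -596, -1108, so a_9 = -1108.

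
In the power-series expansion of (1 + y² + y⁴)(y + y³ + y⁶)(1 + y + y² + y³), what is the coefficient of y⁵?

(1 + y² + y⁴) has coefficients 1,0,1,0,1 for degrees 0…4.
(y + y³ + y⁶) has coefficients 0,1,0,1,0,0 for degrees 0…5.
Finally multiplying by (1 + y + y² + y³), the product of all factors after the first has coefficients 0,1,1,2,2,1 for degrees 0…5.
[y⁵] = 1·1 + 1·2 + 1·1 = 4.

4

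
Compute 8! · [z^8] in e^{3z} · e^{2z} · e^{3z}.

16777216

The EGF product rule gives c_8 = Σ_{k_1+k_2+k_3=8} C(8; k_1,k_2,k_3) · ∏ g_i(k_i), where e^{3z} gives (3)^k; e^{2z} gives (2)^k; e^{3z} gives (3)^k.
g_1(k) for k = 0…8: 1, 3, 9, 27, 81, 243, 729, 2187, 6561.
g_2(k) for k = 0…8: 1, 2, 4, 8, 16, 32, 64, 128, 256.
g_3(k) for k = 0…8: 1, 3, 9, 27, 81, 243, 729, 2187, 6561.
First combine the last two factors: h(k) = Σ_j C(k,j)·g_2(j)·g_3(k−j) for k = 0…8: 1, 5, 25, 125, 625, 3125, 15625, 78125, 390625.
c_8 = Σ_k C(8,k)·g_1(k)·h(8−k) = 1·1·390625 + 8·3·78125 + 28·9·15625 + 56·27·3125 + 70·81·625 + 56·243·125 + 28·729·25 + 8·2187·5 + 1·6561·1 = 390625 + 1875000 + 3937500 + 4725000 + 3543750 + 1701000 + 510300 + 87480 + 6561 = 16777216.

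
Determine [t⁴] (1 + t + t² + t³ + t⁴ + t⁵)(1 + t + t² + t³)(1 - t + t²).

3

(1 + t + t² + t³ + t⁴ + t⁵) has coefficients 1,1,1,1,1 for degrees 0…4.
(1 + t + t² + t³) has coefficients 1,1,1,1,0 for degrees 0…4.
Finally multiplying by (1 - t + t²), the product of all factors after the first has coefficients 1,0,1,1,0 for degrees 0…4.
[t⁴] = 1·0 + 1·1 + 1·1 + 1·0 + 1·1 = 3.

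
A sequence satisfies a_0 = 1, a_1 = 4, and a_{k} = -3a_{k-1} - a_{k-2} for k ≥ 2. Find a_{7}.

The ordinary generating function has denominator 1 + 3q + q^2.
Iterating the recurrence: a_0,…,a_{7} = 1, 4, -13, 35, -92, 241, -631, 1652.

1652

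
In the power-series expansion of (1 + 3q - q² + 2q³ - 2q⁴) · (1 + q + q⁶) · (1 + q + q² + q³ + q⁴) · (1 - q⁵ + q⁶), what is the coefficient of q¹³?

2

(1 + 3q - q² + 2q³ - 2q⁴) has coefficients 1,3,-1,2,-2 for degrees 0…4.
(1 + q + q⁶) has coefficients 1,1,0,0,0,0,1,0,0,0,0,0,0,0 for degrees 0…13.
Multiplying by (1 + q + q² + q³ + q⁴) gives running coefficients 1,2,2,2,2,1,1,1,1,1,1,0,0,0 for degrees 0…13.
Finally multiplying by (1 - q⁵ + q⁶), the product of all factors after the first has coefficients 1,2,2,2,2,0,0,1,1,1,2,0,0,0 for degrees 0…13.
[q¹³] = 1·0 + 3·0 − 1·0 + 2·2 − 2·1 = 2.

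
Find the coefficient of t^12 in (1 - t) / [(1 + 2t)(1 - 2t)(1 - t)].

The denominator gives the recurrence a_n = a_(n−1) + 4a_(n−2) − 4a_(n−3) for n ≥ 3; the numerator fixes a_0 = 1, a_1 = 0, a_2 = 4.
Iterating: 1, 0, 4, 0, 16, 0, 64, 0, 256, 0, 1024, 0, 4096, so a_12 = 4096.

4096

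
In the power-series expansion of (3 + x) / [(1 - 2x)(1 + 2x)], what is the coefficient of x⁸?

The denominator gives the recurrence a_n = 4a_(n−2) for n ≥ 2; the numerator fixes a_0 = 3, a_1 = 1.
Iterating: 3, 1, 12, 4, 48, 16, 192, 64, 768, so a_8 = 768.

768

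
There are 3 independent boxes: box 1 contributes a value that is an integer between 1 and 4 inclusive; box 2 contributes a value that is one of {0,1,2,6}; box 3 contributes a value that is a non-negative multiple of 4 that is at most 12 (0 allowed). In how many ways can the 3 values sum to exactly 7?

4

The generating function for the choices is (q + q^2 + q^3 + q^4)·(1 + q + q^2 + q^6)·(1 + q^4 + q^8 + q^12); the count is [q^7].
(q + q^2 + q^3 + q^4) has coefficients 0,1,1,1,1 for degrees 0…4.
(1 + q + q^2 + q^6) has coefficients 1,1,1,0,0,0,1,0 for degrees 0…7.
Finally multiplying by (1 + q^4 + q^8 + q^12), the product of all factors after the first has coefficients 1,1,1,0,1,1,2,0 for degrees 0…7.
[q^7] = 1·2 + 1·1 + 1·1 + 1·0 = 4.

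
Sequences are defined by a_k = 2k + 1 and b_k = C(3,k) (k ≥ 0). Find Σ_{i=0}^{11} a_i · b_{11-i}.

160

This is [x^11] in the product of the two ordinary generating functions.
Σ = 1·0 + 3·0 + 5·0 + 7·0 + 9·0 + 11·0 + 13·0 + 15·0 + 17·1 + 19·3 + 21·3 + 23·1 = 160.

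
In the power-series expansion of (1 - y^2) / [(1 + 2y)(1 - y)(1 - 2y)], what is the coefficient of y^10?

Partial fractions give a closed form: a_n = (1/4)·(-2)^n + (3/4)·2^n.
At n = 10: a_10 = 1024.

1024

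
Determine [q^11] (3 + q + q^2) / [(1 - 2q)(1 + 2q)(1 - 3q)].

Partial fractions give a closed form: a_n = (-15/4)·2^n + (11/20)·(-2)^n + (31/5)·3^n.
At n = 11: a_11 = 1089505.

1089505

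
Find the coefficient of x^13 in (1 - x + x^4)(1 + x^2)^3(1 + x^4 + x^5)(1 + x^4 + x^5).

(1 - x + x^4) has coefficients 1,-1,0,0,1 for degrees 0…4.
(1 + x^2)^3 has coefficients 1,0,3,0,3,0,1,0,0,0,0,0,0,0 for degrees 0…13.
Multiplying by (1 + x^4 + x^5) gives running coefficients 1,0,3,0,4,1,4,3,3,3,1,1,0,0 for degrees 0…13.
Finally multiplying by (1 + x^4 + x^5), the product of all factors after the first has coefficients 1,0,3,0,5,2,7,6,7,8,6,8,6,6 for degrees 0…13.
[x^13] = 1·6 − 1·6 + 1·8 = 8.

8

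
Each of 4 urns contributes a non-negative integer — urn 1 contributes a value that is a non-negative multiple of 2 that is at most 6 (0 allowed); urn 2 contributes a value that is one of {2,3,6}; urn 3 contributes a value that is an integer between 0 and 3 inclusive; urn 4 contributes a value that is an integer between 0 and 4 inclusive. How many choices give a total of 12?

24

The generating function for the choices is (1 + y^2 + y^4 + y^6)·(y^2 + y^3 + y^6)·(1 + y + y^2 + y^3)·(1 + y + y^2 + y^3 + y^4); the count is [y^12].
(1 + y^2 + y^4 + y^6) has coefficients 1,0,1,0,1,0,1 for degrees 0…6.
(y^2 + y^3 + y^6) has coefficients 0,0,1,1,0,0,1,0,0,0,0,0,0 for degrees 0…12.
Multiplying by (1 + y + y^2 + y^3) gives running coefficients 0,0,1,2,2,2,2,1,1,1,0,0,0 for degrees 0…12.
Finally multiplying by (1 + y + y^2 + y^3 + y^4), the product of all factors after the first has coefficients 0,0,1,3,5,7,9,9,8,7,5,3,2 for degrees 0…12.
[y^12] = 1·2 + 1·5 + 1·8 + 1·9 = 24.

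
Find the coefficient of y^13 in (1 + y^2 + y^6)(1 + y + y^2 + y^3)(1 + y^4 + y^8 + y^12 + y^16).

(1 + y^2 + y^6) has coefficients 1,0,1,0,0,0,1 for degrees 0…6.
(1 + y + y^2 + y^3) has coefficients 1,1,1,1,0,0,0,0,0,0,0,0,0,0 for degrees 0…13.
Finally multiplying by (1 + y^4 + y^8 + y^12 + y^16), the product of all factors after the first has coefficients 1,1,1,1,1,1,1,1,1,1,1,1,1,1 for degrees 0…13.
[y^13] = 1·1 + 1·1 + 1·1 = 3.

3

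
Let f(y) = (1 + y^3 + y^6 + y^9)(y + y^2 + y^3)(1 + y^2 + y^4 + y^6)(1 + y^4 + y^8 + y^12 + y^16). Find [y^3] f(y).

2

(1 + y^3 + y^6 + y^9) has coefficients 1,0,0,1 for degrees 0…3.
(y + y^2 + y^3) has coefficients 0,1,1,1 for degrees 0…3.
Multiplying by (1 + y^2 + y^4 + y^6) gives running coefficients 0,1,1,2 for degrees 0…3.
Finally multiplying by (1 + y^4 + y^8 + y^12 + y^16), the product of all factors after the first has coefficients 0,1,1,2 for degrees 0…3.
[y^3] = 1·2 + 1·0 = 2.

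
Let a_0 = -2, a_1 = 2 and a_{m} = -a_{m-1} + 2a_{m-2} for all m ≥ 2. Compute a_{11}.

The ordinary generating function has denominator 1 + x - 2x^2.
Iterating the recurrence: a_0,…,a_{11} = -2, 2, -6, 10, -22, 42, -86, 170, -342, 682, -1366, 2730.

2730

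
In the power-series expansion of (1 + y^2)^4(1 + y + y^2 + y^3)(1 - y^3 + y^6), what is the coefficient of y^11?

(1 + y^2)^4 has coefficients 1,0,4,0,6,0,4,0,1 for degrees 0…8.
(1 + y + y^2 + y^3) has coefficients 1,1,1,1,0,0,0,0,0,0,0,0 for degrees 0…11.
Finally multiplying by (1 - y^3 + y^6), the product of all factors after the first has coefficients 1,1,1,0,-1,-1,0,1,1,1,0,0 for degrees 0…11.
[y^11] = 1·0 + 4·1 + 6·1 + 4·(-1) + 1·0 = 6.

6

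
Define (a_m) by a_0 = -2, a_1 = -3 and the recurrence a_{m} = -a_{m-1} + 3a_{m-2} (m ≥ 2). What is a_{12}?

The ordinary generating function has denominator 1 + t - 3t^2.
Iterating the recurrence: a_0,…,a_{12} = -2, -3, -3, -6, -3, -15, 6, -51, 69, -222, 429, -1095, 2382.

2382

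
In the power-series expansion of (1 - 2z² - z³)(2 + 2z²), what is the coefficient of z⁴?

(1 - 2z² - z³) has coefficients 1,0,-2,-1 for degrees 0…3.
(2 + 2z²) has coefficients 2,0,2,0,0 for degrees 0…4.
[z⁴] = 1·0 − 2·2 − 1·0 = -4.

-4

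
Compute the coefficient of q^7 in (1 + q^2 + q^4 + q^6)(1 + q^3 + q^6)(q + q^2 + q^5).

4

(1 + q^2 + q^4 + q^6) has coefficients 1,0,1,0,1,0,1 for degrees 0…6.
(1 + q^3 + q^6) has coefficients 1,0,0,1,0,0,1,0 for degrees 0…7.
Finally multiplying by (q + q^2 + q^5), the product of all factors after the first has coefficients 0,1,1,0,1,2,0,1 for degrees 0…7.
[q^7] = 1·1 + 1·2 + 1·0 + 1·1 = 4.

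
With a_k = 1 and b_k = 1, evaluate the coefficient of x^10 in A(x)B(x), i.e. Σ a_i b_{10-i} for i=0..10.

11

The convolution is the x^10 coefficient of A(x)B(x).
Σ = 1·1 + 1·1 + 1·1 + 1·1 + 1·1 + 1·1 + 1·1 + 1·1 + 1·1 + 1·1 + 1·1 = 11.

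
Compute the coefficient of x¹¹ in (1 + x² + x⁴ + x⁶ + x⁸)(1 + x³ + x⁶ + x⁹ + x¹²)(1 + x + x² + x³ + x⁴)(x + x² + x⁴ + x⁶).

26

(1 + x² + x⁴ + x⁶ + x⁸) has coefficients 1,0,1,0,1,0,1,0,1 for degrees 0…8.
(1 + x³ + x⁶ + x⁹ + x¹²) has coefficients 1,0,0,1,0,0,1,0,0,1,0,0 for degrees 0…11.
Multiplying by (1 + x + x² + x³ + x⁴) gives running coefficients 1,1,1,2,2,1,2,2,1,2,2,1 for degrees 0…11.
Finally multiplying by (x + x² + x⁴ + x⁶), the product of all factors after the first has coefficients 0,1,2,2,4,5,5,6,7,6,7,7 for degrees 0…11.
[x¹¹] = 1·7 + 1·6 + 1·6 + 1·5 + 1·2 = 26.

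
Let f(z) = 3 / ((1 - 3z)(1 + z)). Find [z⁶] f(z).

Partial fractions give a closed form: a_n = (9/4)·3^n + (3/4)·(-1)^n.
At n = 6: a_6 = 1641.

1641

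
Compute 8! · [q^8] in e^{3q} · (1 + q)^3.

The EGF product rule gives c_8 = Σ_{k_1+k_2=8} C(8; k_1,k_2) · ∏ g_i(k_i), where e^{3q} gives (3)^k; (1+q)^3 gives the falling factorial (3)_k.
g_1(k) for k = 0…8: 1, 3, 9, 27, 81, 243, 729, 2187, 6561.
g_2(k) for k = 0…8: 1, 3, 6, 6, 0, 0, 0, 0, 0.
c_8 = Σ_k C(8,k)·g_1(k)·g_2(8−k) = 56·243·6 + 28·729·6 + 8·2187·3 + 1·6561·1 = 81648 + 122472 + 52488 + 6561 = 263169.

263169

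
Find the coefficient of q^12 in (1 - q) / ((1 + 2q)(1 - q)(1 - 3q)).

320503

Partial fractions give a closed form: a_n = (2/5)·(-2)^n + (3/5)·3^n.
At n = 12: a_12 = 320503.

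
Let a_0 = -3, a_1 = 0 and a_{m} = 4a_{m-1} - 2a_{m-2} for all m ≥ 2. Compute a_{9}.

The ordinary generating function has denominator 1 - 4x + 2x^2.
Iterating the recurrence: a_0,…,a_{9} = -3, 0, 6, 24, 84, 288, 984, 3360, 11472, 39168.

39168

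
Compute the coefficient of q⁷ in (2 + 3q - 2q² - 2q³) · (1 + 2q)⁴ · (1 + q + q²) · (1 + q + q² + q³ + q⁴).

(2 + 3q - 2q² - 2q³) has coefficients 2,3,-2,-2 for degrees 0…3.
(1 + 2q)⁴ has coefficients 1,8,24,32,16,0,0,0 for degrees 0…7.
Multiplying by (1 + q + q²) gives running coefficients 1,9,33,64,72,48,16,0 for degrees 0…7.
Finally multiplying by (1 + q + q² + q³ + q⁴), the product of all factors after the first has coefficients 1,10,43,107,179,226,233,200 for degrees 0…7.
[q⁷] = 2·200 + 3·233 − 2·226 − 2·179 = 289.

289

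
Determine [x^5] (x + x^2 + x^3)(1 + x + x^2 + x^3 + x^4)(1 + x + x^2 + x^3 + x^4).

(x + x^2 + x^3) has coefficients 0,1,1,1 for degrees 0…3.
(1 + x + x^2 + x^3 + x^4) has coefficients 1,1,1,1,1,0 for degrees 0…5.
Finally multiplying by (1 + x + x^2 + x^3 + x^4), the product of all factors after the first has coefficients 1,2,3,4,5,4 for degrees 0…5.
[x^5] = 1·5 + 1·4 + 1·3 = 12.

12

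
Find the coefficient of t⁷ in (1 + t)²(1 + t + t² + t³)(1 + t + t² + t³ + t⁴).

8

(1 + t)² has coefficients 1,2,1 for degrees 0…2.
(1 + t + t² + t³) has coefficients 1,1,1,1,0,0,0,0 for degrees 0…7.
Finally multiplying by (1 + t + t² + t³ + t⁴), the product of all factors after the first has coefficients 1,2,3,4,4,3,2,1 for degrees 0…7.
[t⁷] = 1·1 + 2·2 + 1·3 = 8.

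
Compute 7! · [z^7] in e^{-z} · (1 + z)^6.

The EGF product rule gives c_7 = Σ_{k_1+k_2=7} C(7; k_1,k_2) · ∏ g_i(k_i), where e^{-z} gives (-1)^k; (1+z)^6 gives the falling factorial (6)_k.
g_1(k) for k = 0…7: 1, -1, 1, -1, 1, -1, 1, -1.
g_2(k) for k = 0…7: 1, 6, 30, 120, 360, 720, 720, 0.
c_7 = Σ_k C(7,k)·g_1(k)·g_2(7−k) = 7·(-1)·720 + 21·1·720 + 35·(-1)·360 + 35·1·120 + 21·(-1)·30 + 7·1·6 + 1·(-1)·1 = −5040 + 15120 − 12600 + 4200 − 630 + 42 − 1 = 1091.

1091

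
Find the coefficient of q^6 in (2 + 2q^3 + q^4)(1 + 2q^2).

(2 + 2q^3 + q^4) has coefficients 2,0,0,2,1 for degrees 0…4.
(1 + 2q^2) has coefficients 1,0,2,0,0,0,0 for degrees 0…6.
[q^6] = 2·0 + 2·0 + 1·2 = 2.

2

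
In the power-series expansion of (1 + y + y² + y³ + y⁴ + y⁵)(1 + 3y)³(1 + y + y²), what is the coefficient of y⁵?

192

(1 + y + y² + y³ + y⁴ + y⁵) has coefficients 1,1,1,1,1,1 for degrees 0…5.
(1 + 3y)³ has coefficients 1,9,27,27,0,0 for degrees 0…5.
Finally multiplying by (1 + y + y²), the product of all factors after the first has coefficients 1,10,37,63,54,27 for degrees 0…5.
[y⁵] = 1·27 + 1·54 + 1·63 + 1·37 + 1·10 + 1·1 = 192.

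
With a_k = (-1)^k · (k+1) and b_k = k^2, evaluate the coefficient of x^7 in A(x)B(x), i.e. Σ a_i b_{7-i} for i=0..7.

This is [x^7] in the product of the two ordinary generating functions.
Σ = 1·49 − 2·36 + 3·25 − 4·16 + 5·9 − 6·4 + 7·1 − 8·0 = 16.

16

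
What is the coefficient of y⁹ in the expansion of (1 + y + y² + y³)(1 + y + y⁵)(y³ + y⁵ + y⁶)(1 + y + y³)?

14

(1 + y + y² + y³) has coefficients 1,1,1,1 for degrees 0…3.
(1 + y + y⁵) has coefficients 1,1,0,0,0,1,0,0,0,0 for degrees 0…9.
Multiplying by (y³ + y⁵ + y⁶) gives running coefficients 0,0,0,1,1,1,2,1,1,0 for degrees 0…9.
Finally multiplying by (1 + y + y³), the product of all factors after the first has coefficients 0,0,0,1,2,2,4,4,3,3 for degrees 0…9.
[y⁹] = 1·3 + 1·3 + 1·4 + 1·4 = 14.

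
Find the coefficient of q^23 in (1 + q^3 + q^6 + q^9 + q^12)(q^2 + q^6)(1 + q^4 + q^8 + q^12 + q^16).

(1 + q^3 + q^6 + q^9 + q^12) has coefficients 1,0,0,1,0,0,1,0,0,1,0,0,1 for degrees 0…12.
(q^2 + q^6) has coefficients 0,0,1,0,0,0,1,0,0,0,0,0,0,0,0,0,0,0,0,0,0,0,0,0 for degrees 0…23.
Finally multiplying by (1 + q^4 + q^8 + q^12 + q^16), the product of all factors after the first has coefficients 0,0,1,0,0,0,2,0,0,0,2,0,0,0,2,0,0,0,2,0,0,0,1,0 for degrees 0…23.
[q^23] = 1·0 + 1·0 + 1·0 + 1·2 + 1·0 = 2.

2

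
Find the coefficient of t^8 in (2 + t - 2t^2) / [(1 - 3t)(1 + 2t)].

The denominator gives the recurrence a_n = a_(n−1) + 6a_(n−2) for n ≥ 3; the numerator fixes a_0 = 2, a_1 = 3, a_2 = 13.
Iterating: 2, 3, 13, 31, 109, 295, 949, 2719, 8413, so a_8 = 8413.

8413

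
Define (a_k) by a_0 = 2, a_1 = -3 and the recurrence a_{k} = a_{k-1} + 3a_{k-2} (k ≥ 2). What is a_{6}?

The ordinary generating function has denominator 1 - q - 3q^2.
Iterating the recurrence: a_0,…,a_{6} = 2, -3, 3, -6, 3, -15, -6.

-6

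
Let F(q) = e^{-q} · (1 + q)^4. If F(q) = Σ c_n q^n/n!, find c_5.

19

The EGF product rule gives c_5 = Σ_{k_1+k_2=5} C(5; k_1,k_2) · ∏ g_i(k_i), where e^{-q} gives (-1)^k; (1+q)^4 gives the falling factorial (4)_k.
g_1(k) for k = 0…5: 1, -1, 1, -1, 1, -1.
g_2(k) for k = 0…5: 1, 4, 12, 24, 24, 0.
c_5 = Σ_k C(5,k)·g_1(k)·g_2(5−k) = 5·(-1)·24 + 10·1·24 + 10·(-1)·12 + 5·1·4 + 1·(-1)·1 = −120 + 240 − 120 + 20 − 1 = 19.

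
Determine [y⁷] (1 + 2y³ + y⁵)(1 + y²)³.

(1 + 2y³ + y⁵) has coefficients 1,0,0,2,0,1 for degrees 0…5.
(1 + y²)³ has coefficients 1,0,3,0,3,0,1,0 for degrees 0…7.
[y⁷] = 1·0 + 2·3 + 1·3 = 9.

9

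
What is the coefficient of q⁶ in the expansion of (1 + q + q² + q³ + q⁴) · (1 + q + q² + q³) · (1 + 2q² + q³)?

(1 + q + q² + q³ + q⁴) has coefficients 1,1,1,1,1 for degrees 0…4.
(1 + q + q² + q³) has coefficients 1,1,1,1,0,0,0 for degrees 0…6.
Finally multiplying by (1 + 2q² + q³), the product of all factors after the first has coefficients 1,1,3,4,3,3,1 for degrees 0…6.
[q⁶] = 1·1 + 1·3 + 1·3 + 1·4 + 1·3 = 14.

14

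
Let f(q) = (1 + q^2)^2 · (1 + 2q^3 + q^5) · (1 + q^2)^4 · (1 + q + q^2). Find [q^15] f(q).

35

(1 + q^2)^2 has coefficients 1,0,2,0,1 for degrees 0…4.
(1 + 2q^3 + q^5) has coefficients 1,0,0,2,0,1,0,0,0,0,0,0,0,0,0,0 for degrees 0…15.
Multiplying by (1 + q^2)^4 gives running coefficients 1,0,4,2,6,9,4,16,1,14,0,6,0,1,0,0 for degrees 0…15.
Finally multiplying by (1 + q + q^2), the product of all factors after the first has coefficients 1,1,5,6,12,17,19,29,21,31,15,20,6,7,1,1 for degrees 0…15.
[q^15] = 1·1 + 2·7 + 1·20 = 35.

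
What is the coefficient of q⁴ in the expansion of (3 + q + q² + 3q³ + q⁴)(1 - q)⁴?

-6

(3 + q + q² + 3q³ + q⁴) has coefficients 3,1,1,3,1 for degrees 0…4.
(1 - q)⁴ has coefficients 1,-4,6,-4,1 for degrees 0…4.
[q⁴] = 3·1 + 1·(-4) + 1·6 + 3·(-4) + 1·1 = -6.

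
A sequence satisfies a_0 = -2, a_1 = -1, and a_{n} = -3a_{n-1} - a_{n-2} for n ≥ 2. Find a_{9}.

-4558

The ordinary generating function has denominator 1 + 3z + z^2.
Iterating the recurrence: a_0,…,a_{9} = -2, -1, 5, -14, 37, -97, 254, -665, 1741, -4558.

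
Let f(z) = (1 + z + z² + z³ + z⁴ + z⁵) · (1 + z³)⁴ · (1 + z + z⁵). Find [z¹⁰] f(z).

(1 + z + z² + z³ + z⁴ + z⁵) has coefficients 1,1,1,1,1,1 for degrees 0…5.
(1 + z³)⁴ has coefficients 1,0,0,4,0,0,6,0,0,4,0 for degrees 0…10.
Finally multiplying by (1 + z + z⁵), the product of all factors after the first has coefficients 1,1,0,4,4,1,6,6,4,4,4 for degrees 0…10.
[z¹⁰] = 1·4 + 1·4 + 1·4 + 1·6 + 1·6 + 1·1 = 25.

25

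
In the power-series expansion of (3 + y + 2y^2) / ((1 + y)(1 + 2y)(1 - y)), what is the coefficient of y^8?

The denominator gives the recurrence a_n = −2a_(n−1) + a_(n−2) + 2a_(n−3) for n ≥ 3; the numerator fixes a_0 = 3, a_1 = -5, a_2 = 15.
Iterating: 3, -5, 15, -29, 63, -125, 255, -509, 1023, so a_8 = 1023.

1023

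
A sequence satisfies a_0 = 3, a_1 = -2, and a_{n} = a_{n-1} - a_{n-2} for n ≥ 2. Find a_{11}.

5

The ordinary generating function has denominator 1 - x + x^2.
Iterating the recurrence: a_0,…,a_{11} = 3, -2, -5, -3, 2, 5, 3, -2, -5, -3, 2, 5.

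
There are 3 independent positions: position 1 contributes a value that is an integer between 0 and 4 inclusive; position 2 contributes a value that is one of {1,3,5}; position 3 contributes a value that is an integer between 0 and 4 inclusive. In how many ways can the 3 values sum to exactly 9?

The generating function for the choices is (1 + x + x² + x³ + x⁴)·(x + x³ + x⁵)·(1 + x + x² + x³ + x⁴); the count is [x⁹].
(1 + x + x² + x³ + x⁴) has coefficients 1,1,1,1,1 for degrees 0…4.
(x + x³ + x⁵) has coefficients 0,1,0,1,0,1,0,0,0,0 for degrees 0…9.
Finally multiplying by (1 + x + x² + x³ + x⁴), the product of all factors after the first has coefficients 0,1,1,2,2,3,2,2,1,1 for degrees 0…9.
[x⁹] = 1·1 + 1·1 + 1·2 + 1·2 + 1·3 = 9.

9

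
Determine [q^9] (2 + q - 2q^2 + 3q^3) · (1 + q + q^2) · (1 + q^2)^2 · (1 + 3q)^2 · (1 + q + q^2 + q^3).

(2 + q - 2q^2 + 3q^3) has coefficients 2,1,-2,3 for degrees 0…3.
(1 + q + q^2) has coefficients 1,1,1,0,0,0,0,0,0,0 for degrees 0…9.
Multiplying by (1 + q^2)^2 gives running coefficients 1,1,3,2,3,1,1,0,0,0 for degrees 0…9.
Multiplying by (1 + 3q)^2 gives running coefficients 1,7,18,29,42,37,34,15,9,0 for degrees 0…9.
Finally multiplying by (1 + q + q^2 + q^3), the product of all factors after the first has coefficients 1,8,26,55,96,126,142,128,95,58 for degrees 0…9.
[q^9] = 2·58 + 1·95 − 2·128 + 3·142 = 381.

381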